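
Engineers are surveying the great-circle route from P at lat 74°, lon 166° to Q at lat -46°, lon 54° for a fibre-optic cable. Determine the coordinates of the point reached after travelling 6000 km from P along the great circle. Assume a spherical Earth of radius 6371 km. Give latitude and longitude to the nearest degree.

≈ lat 36°, lon 83°

Convert each endpoint to a unit vector on the sphere (x = cos φ cos λ, y = cos φ sin λ, z = sin φ).
The central angle between the endpoints is δ = arccos(p₁·p₂) ≈ 2.439 rad (139.7°). The total great-circle distance is δ·R ≈ 2.439 × 6371 ≈ 15539 km, so the target fraction is f = 6000/15539 ≈ 0.386.
Interpolate at f ≈ 0.386 with slerp weights a = sin((1−f)δ)/sin δ ≈ 1.543, b = sin(fδ)/sin δ ≈ 1.251.
p = a·p₁ + b·p₂ ≈ (0.098, 0.806, 0.583); φ = arcsin(p_z) ≈ 35.69°, λ = atan2(p_y, p_x) ≈ 83.06°.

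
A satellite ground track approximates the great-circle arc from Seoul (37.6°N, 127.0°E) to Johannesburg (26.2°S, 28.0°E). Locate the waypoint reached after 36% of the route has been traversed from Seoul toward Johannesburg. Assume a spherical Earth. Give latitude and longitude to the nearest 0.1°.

Write both endpoints as unit vectors p₁, p₂ with components (cos φ cos λ, cos φ sin λ, sin φ).
The central angle between the endpoints is δ = arccos(p₁·p₂) ≈ 1.961 rad (112.4°).
Interpolate at f = 0.36 with slerp weights a = sin((1−f)δ)/sin δ ≈ 1.028, b = sin(fδ)/sin δ ≈ 0.702.
p = a·p₁ + b·p₂ ≈ (0.066, 0.946, 0.317); φ = arcsin(p_z) ≈ 18.51°, λ = atan2(p_y, p_x) ≈ 86.03°.

≈ 18.5°N, 86.0°E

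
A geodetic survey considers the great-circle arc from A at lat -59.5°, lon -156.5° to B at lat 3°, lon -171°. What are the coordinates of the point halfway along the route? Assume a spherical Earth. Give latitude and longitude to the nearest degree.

From cos δ = sin φ₁ sin φ₂ + cos φ₁ cos φ₂ cos Δλ, the central angle is δ ≈ 1.109 rad (63.5°).
Interpolate at f = 1/2 with slerp weights a = sin((1−f)δ)/sin δ ≈ 0.588, b = sin(fδ)/sin δ ≈ 0.588.
p = a·p₁ + b·p₂ ≈ (-0.854, -0.211, -0.476); φ = arcsin(p_z) ≈ -28.42°, λ = atan2(p_y, p_x) ≈ -166.13°.

≈ lat -28°, lon -166°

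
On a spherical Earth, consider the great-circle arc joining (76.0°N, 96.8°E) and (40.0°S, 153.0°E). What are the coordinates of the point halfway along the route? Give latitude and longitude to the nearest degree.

The haversine formula gives a central angle δ ≈ 2.118 rad (121.4°) between the endpoints.
Interpolate at f = 1/2 with slerp weights a = sin((1−f)δ)/sin δ ≈ 1.021, b = sin(fδ)/sin δ ≈ 1.021.
p = a·p₁ + b·p₂ ≈ (-0.726, 0.600, 0.334); φ = arcsin(p_z) ≈ 19.54°, λ = atan2(p_y, p_x) ≈ 140.42°.

≈ (20°N, 140°E)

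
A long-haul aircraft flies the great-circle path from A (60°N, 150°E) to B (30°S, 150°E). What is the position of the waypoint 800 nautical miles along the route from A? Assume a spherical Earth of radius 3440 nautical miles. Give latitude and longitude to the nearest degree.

The haversine formula gives a central angle δ ≈ 1.571 rad (90.0°) between the endpoints. The total great-circle distance is δ·R ≈ 1.571 × 3440 ≈ 5404 nmi, so the target fraction is f = 800/5404 ≈ 0.148.
Interpolate at f ≈ 0.148 with slerp weights a = sin((1−f)δ)/sin δ ≈ 0.973, b = sin(fδ)/sin δ ≈ 0.230.
p = a·p₁ + b·p₂ ≈ (-0.594, 0.343, 0.727); φ = arcsin(p_z) ≈ 46.68°, λ = atan2(p_y, p_x) ≈ 150.00°.

≈ (47°N, 150°E)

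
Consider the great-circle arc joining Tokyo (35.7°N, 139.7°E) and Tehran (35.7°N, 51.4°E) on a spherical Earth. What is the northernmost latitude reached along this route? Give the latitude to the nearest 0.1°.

≈ 45.0°N

The great circle lies in the plane with unit normal n̂ = (p₁ × p₂)/|p₁ × p₂|.
Here n̂_z ≈ -0.707; the vertex latitude is φ_max = arccos|n̂_z| ≈ 45.0°.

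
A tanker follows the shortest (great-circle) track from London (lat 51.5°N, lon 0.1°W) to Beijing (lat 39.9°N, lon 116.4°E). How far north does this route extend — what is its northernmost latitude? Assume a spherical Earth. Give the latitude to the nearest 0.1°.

The great circle lies in the plane with unit normal n̂ = (p₁ × p₂)/|p₁ × p₂|.
Here n̂_z ≈ +0.446; the vertex latitude is φ_max = arccos|n̂_z| ≈ 63.5°.

≈ 63.5°N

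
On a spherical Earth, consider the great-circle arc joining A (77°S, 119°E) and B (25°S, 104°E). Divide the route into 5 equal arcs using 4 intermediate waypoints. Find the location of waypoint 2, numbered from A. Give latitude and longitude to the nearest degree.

From cos δ = sin φ₁ sin φ₂ + cos φ₁ cos φ₂ cos Δλ, the central angle is δ ≈ 0.916 rad (52.5°).
Interpolate at f = 2/5 with slerp weights a = sin((1−f)δ)/sin δ ≈ 0.659, b = sin(fδ)/sin δ ≈ 0.452.
p = a·p₁ + b·p₂ ≈ (-0.171, 0.527, -0.833); φ = arcsin(p_z) ≈ -56.37°, λ = atan2(p_y, p_x) ≈ 107.97°.

≈ (56°S, 108°E)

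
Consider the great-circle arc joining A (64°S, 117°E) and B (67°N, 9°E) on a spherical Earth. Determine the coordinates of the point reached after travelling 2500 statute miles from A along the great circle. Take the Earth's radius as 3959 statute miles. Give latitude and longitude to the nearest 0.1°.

≈ (34.4°S, 82.9°E)

Write both endpoints as unit vectors p₁, p₂ with components (cos φ cos λ, cos φ sin λ, sin φ).
The central angle between the endpoints is δ = arccos(p₁·p₂) ≈ 2.647 rad (151.7°). The total great-circle distance is δ·R ≈ 2.647 × 3959 ≈ 10480 mi, so the target fraction is f = 2500/10480 ≈ 0.239.
Interpolate at f ≈ 0.239 with slerp weights a = sin((1−f)δ)/sin δ ≈ 1.902, b = sin(fδ)/sin δ ≈ 1.244.
p = a·p₁ + b·p₂ ≈ (0.102, 0.819, -0.565); φ = arcsin(p_z) ≈ -34.37°, λ = atan2(p_y, p_x) ≈ 82.93°.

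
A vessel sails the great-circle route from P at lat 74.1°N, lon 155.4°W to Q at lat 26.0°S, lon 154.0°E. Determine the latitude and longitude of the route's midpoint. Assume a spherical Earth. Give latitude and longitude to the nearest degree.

≈ lat 26°N, lon 165°E

Convert each endpoint to a unit vector on the sphere (x = cos φ cos λ, y = cos φ sin λ, z = sin φ).
The central angle between the endpoints is δ = arccos(p₁·p₂) ≈ 1.839 rad (105.4°).
Interpolate at f = 1/2 with slerp weights a = sin((1−f)δ)/sin δ ≈ 0.825, b = sin(fδ)/sin δ ≈ 0.825.
p = a·p₁ + b·p₂ ≈ (-0.872, 0.231, 0.432); φ = arcsin(p_z) ≈ 25.58°, λ = atan2(p_y, p_x) ≈ 165.16°.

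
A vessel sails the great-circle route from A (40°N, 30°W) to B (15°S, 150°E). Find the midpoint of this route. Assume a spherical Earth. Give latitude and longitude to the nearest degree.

≈ (62°N, 150°E)

Write both endpoints as unit vectors p₁, p₂ with components (cos φ cos λ, cos φ sin λ, sin φ).
The central angle between the endpoints is δ = arccos(p₁·p₂) ≈ 2.705 rad (155.0°).
Interpolate at f = 1/2 with slerp weights a = sin((1−f)δ)/sin δ ≈ 2.310, b = sin(fδ)/sin δ ≈ 2.310.
p = a·p₁ + b·p₂ ≈ (-0.400, 0.231, 0.887); φ = arcsin(p_z) ≈ 62.50°, λ = atan2(p_y, p_x) ≈ 150.00°.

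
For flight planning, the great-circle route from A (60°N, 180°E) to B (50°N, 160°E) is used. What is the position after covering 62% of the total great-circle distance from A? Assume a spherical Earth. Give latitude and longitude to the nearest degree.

≈ (54°N, 166°E)

Write both endpoints as unit vectors p₁, p₂ with components (cos φ cos λ, cos φ sin λ, sin φ).
The central angle between the endpoints is δ = arccos(p₁·p₂) ≈ 0.264 rad (15.1°).
Interpolate at f = 0.62 with slerp weights a = sin((1−f)δ)/sin δ ≈ 0.384, b = sin(fδ)/sin δ ≈ 0.624.
p = a·p₁ + b·p₂ ≈ (-0.569, 0.137, 0.811); φ = arcsin(p_z) ≈ 54.17°, λ = atan2(p_y, p_x) ≈ 166.44°.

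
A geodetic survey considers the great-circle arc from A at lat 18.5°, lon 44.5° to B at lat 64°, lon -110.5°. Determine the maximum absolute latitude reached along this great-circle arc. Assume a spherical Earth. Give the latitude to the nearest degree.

The great circle lies in the plane with unit normal n̂ = (p₁ × p₂)/|p₁ × p₂|.
Here n̂_z ≈ -0.176; the vertex latitude is φ_max = arccos|n̂_z| ≈ 79.8°.

≈ 80°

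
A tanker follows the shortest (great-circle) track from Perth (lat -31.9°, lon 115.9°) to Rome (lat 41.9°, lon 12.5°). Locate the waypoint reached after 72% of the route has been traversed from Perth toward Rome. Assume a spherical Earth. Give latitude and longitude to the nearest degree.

≈ lat 26°, lon 48°

Write both endpoints as unit vectors p₁, p₂ with components (cos φ cos λ, cos φ sin λ, sin φ).
The central angle between the endpoints is δ = arccos(p₁·p₂) ≈ 2.094 rad (120.0°).
Interpolate at f = 0.72 with slerp weights a = sin((1−f)δ)/sin δ ≈ 0.639, b = sin(fδ)/sin δ ≈ 1.152.
p = a·p₁ + b·p₂ ≈ (0.600, 0.673, 0.432); φ = arcsin(p_z) ≈ 25.58°, λ = atan2(p_y, p_x) ≈ 48.28°.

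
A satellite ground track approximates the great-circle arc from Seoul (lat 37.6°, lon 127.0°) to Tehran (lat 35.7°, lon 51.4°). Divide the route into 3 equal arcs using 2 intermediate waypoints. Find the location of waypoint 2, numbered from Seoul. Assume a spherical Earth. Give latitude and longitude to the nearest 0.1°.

From cos δ = sin φ₁ sin φ₂ + cos φ₁ cos φ₂ cos Δλ, the central angle is δ ≈ 1.029 rad (58.9°).
Interpolate at f = 2/3 with slerp weights a = sin((1−f)δ)/sin δ ≈ 0.392, b = sin(fδ)/sin δ ≈ 0.739.
p = a·p₁ + b·p₂ ≈ (0.187, 0.718, 0.671); φ = arcsin(p_z) ≈ 42.13°, λ = atan2(p_y, p_x) ≈ 75.36°.

≈ lat 42.1°, lon 75.4°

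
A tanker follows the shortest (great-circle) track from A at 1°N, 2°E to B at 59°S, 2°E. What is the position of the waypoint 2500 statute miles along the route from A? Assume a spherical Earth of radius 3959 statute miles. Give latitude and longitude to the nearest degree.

≈ 35°S, 2°E

Convert each endpoint to a unit vector on the sphere (x = cos φ cos λ, y = cos φ sin λ, z = sin φ).
The central angle between the endpoints is δ = arccos(p₁·p₂) ≈ 1.047 rad (60.0°). The total great-circle distance is δ·R ≈ 1.047 × 3959 ≈ 4146 mi, so the target fraction is f = 2500/4146 ≈ 0.603.
Interpolate at f ≈ 0.603 with slerp weights a = sin((1−f)δ)/sin δ ≈ 0.466, b = sin(fδ)/sin δ ≈ 0.682.
p = a·p₁ + b·p₂ ≈ (0.817, 0.029, -0.576); φ = arcsin(p_z) ≈ -35.18°, λ = atan2(p_y, p_x) ≈ 2.00°.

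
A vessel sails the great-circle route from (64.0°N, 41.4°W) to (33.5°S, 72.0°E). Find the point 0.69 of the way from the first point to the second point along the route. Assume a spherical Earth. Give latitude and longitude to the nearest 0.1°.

The haversine formula gives a central angle δ ≈ 2.267 rad (129.9°) between the endpoints.
Interpolate at f = 0.69 with slerp weights a = sin((1−f)δ)/sin δ ≈ 0.842, b = sin(fδ)/sin δ ≈ 1.303.
p = a·p₁ + b·p₂ ≈ (0.613, 0.789, 0.038); φ = arcsin(p_z) ≈ 2.16°, λ = atan2(p_y, p_x) ≈ 52.18°.

≈ (2.2°N, 52.2°E)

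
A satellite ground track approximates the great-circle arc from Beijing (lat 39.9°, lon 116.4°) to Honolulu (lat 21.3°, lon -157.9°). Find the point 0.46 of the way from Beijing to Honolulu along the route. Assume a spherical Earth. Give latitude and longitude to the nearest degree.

≈ lat 40°, lon 161°

From cos δ = sin φ₁ sin φ₂ + cos φ₁ cos φ₂ cos Δλ, the central angle is δ ≈ 1.280 rad (73.3°).
Interpolate at f = 0.46 with slerp weights a = sin((1−f)δ)/sin δ ≈ 0.665, b = sin(fδ)/sin δ ≈ 0.580.
p = a·p₁ + b·p₂ ≈ (-0.727, 0.254, 0.637); φ = arcsin(p_z) ≈ 39.60°, λ = atan2(p_y, p_x) ≈ 160.75°.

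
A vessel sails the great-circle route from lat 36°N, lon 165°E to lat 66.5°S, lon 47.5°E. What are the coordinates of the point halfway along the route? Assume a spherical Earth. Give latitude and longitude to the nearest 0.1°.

From cos δ = sin φ₁ sin φ₂ + cos φ₁ cos φ₂ cos Δλ, the central angle is δ ≈ 2.330 rad (133.5°).
Interpolate at f = 1/2 with slerp weights a = sin((1−f)δ)/sin δ ≈ 1.266, b = sin(fδ)/sin δ ≈ 1.266.
p = a·p₁ + b·p₂ ≈ (-0.648, 0.637, -0.417); φ = arcsin(p_z) ≈ -24.63°, λ = atan2(p_y, p_x) ≈ 135.49°.

≈ lat 24.6°S, lon 135.5°E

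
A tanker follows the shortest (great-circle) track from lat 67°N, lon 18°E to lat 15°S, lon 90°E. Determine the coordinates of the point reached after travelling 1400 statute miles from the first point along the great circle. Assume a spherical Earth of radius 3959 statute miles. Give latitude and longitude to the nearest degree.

From cos δ = sin φ₁ sin φ₂ + cos φ₁ cos φ₂ cos Δλ, the central angle is δ ≈ 1.693 rad (97.0°). The total great-circle distance is δ·R ≈ 1.693 × 3959 ≈ 6701 mi, so the target fraction is f = 1400/6701 ≈ 0.209.
Interpolate at f ≈ 0.209 with slerp weights a = sin((1−f)δ)/sin δ ≈ 0.981, b = sin(fδ)/sin δ ≈ 0.349.
p = a·p₁ + b·p₂ ≈ (0.364, 0.455, 0.812); φ = arcsin(p_z) ≈ 54.32°, λ = atan2(p_y, p_x) ≈ 51.34°.

≈ lat 54°N, lon 51°E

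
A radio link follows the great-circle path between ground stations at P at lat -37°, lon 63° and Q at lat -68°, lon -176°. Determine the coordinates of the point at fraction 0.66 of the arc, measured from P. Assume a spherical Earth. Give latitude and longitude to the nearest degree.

≈ lat -72°, lon 115°

The haversine formula gives a central angle δ ≈ 1.155 rad (66.2°) between the endpoints.
Interpolate at f = 0.66 with slerp weights a = sin((1−f)δ)/sin δ ≈ 0.418, b = sin(fδ)/sin δ ≈ 0.755.
p = a·p₁ + b·p₂ ≈ (-0.130, 0.278, -0.952); φ = arcsin(p_z) ≈ -72.12°, λ = atan2(p_y, p_x) ≈ 115.14°.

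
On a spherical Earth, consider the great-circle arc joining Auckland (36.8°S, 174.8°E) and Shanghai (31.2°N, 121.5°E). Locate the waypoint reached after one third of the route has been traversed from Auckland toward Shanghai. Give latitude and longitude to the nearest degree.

≈ 15°S, 155°E

The haversine formula gives a central angle δ ≈ 1.472 rad (84.3°) between the endpoints.
Interpolate at f = 1/3 with slerp weights a = sin((1−f)δ)/sin δ ≈ 0.835, b = sin(fδ)/sin δ ≈ 0.473.
p = a·p₁ + b·p₂ ≈ (-0.878, 0.406, -0.255); φ = arcsin(p_z) ≈ -14.78°, λ = atan2(p_y, p_x) ≈ 155.18°.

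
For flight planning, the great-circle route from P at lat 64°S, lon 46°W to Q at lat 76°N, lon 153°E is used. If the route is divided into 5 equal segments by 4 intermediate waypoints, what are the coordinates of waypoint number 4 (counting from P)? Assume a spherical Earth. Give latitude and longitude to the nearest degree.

Write both endpoints as unit vectors p₁, p₂ with components (cos φ cos λ, cos φ sin λ, sin φ).
The central angle between the endpoints is δ = arccos(p₁·p₂) ≈ 2.906 rad (166.5°).
Interpolate at f = 4/5 with slerp weights a = sin((1−f)δ)/sin δ ≈ 2.352, b = sin(fδ)/sin δ ≈ 3.123.
p = a·p₁ + b·p₂ ≈ (0.043, -0.399, 0.916); φ = arcsin(p_z) ≈ 66.36°, λ = atan2(p_y, p_x) ≈ -83.83°.

≈ lat 66°N, lon 84°W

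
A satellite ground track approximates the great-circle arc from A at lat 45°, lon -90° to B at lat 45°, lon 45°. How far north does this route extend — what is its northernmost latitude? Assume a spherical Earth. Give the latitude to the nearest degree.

The great circle lies in the plane with unit normal n̂ = (p₁ × p₂)/|p₁ × p₂|.
Here n̂_z ≈ +0.357; the vertex latitude is φ_max = arccos|n̂_z| ≈ 69.1°.
Check via Clairaut: cos φ_max = |cos φ₁| · sin C = cos(45.0°)·sin(30.4°) ≈ 0.357, again giving ≈ 69.1°.

≈ 69°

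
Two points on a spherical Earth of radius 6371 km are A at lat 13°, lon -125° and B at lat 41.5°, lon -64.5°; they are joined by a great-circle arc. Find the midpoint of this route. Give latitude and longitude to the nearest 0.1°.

Write both endpoints as unit vectors p₁, p₂ with components (cos φ cos λ, cos φ sin λ, sin φ).
The central angle between the endpoints is δ = arccos(p₁·p₂) ≈ 1.037 rad (59.4°).
Interpolate at f = 1/2 with slerp weights a = sin((1−f)δ)/sin δ ≈ 0.576, b = sin(fδ)/sin δ ≈ 0.576.
p = a·p₁ + b·p₂ ≈ (-0.136, -0.849, 0.511); φ = arcsin(p_z) ≈ 30.73°, λ = atan2(p_y, p_x) ≈ -99.11°.

≈ lat 30.7°, lon -99.1°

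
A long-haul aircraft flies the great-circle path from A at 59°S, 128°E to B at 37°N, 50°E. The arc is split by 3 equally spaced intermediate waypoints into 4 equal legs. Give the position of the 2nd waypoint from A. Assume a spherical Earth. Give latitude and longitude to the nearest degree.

≈ 14°S, 79°E

The haversine formula gives a central angle δ ≈ 2.016 rad (115.5°) between the endpoints.
Interpolate at f = 2/4 with slerp weights a = sin((1−f)δ)/sin δ ≈ 0.937, b = sin(fδ)/sin δ ≈ 0.937.
p = a·p₁ + b·p₂ ≈ (0.184, 0.953, -0.239); φ = arcsin(p_z) ≈ -13.84°, λ = atan2(p_y, p_x) ≈ 79.08°.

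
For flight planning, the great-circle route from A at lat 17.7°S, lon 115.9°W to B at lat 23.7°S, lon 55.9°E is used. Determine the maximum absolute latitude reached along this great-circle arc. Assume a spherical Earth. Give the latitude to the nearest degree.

≈ 79°S

The great circle lies in the plane with unit normal n̂ = (p₁ × p₂)/|p₁ × p₂|.
Here n̂_z ≈ +0.185; the vertex latitude is φ_max = arccos|n̂_z| ≈ 79.3°.
Check via Clairaut: cos φ_max = |cos φ₁| · sin C = cos(17.7°)·sin(168.8°) ≈ 0.185, again giving ≈ 79.3°.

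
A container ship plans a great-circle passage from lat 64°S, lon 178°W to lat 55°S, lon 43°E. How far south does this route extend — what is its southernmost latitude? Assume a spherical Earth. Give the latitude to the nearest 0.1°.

≈ 78.6°S

The great circle lies in the plane with unit normal n̂ = (p₁ × p₂)/|p₁ × p₂|.
Here n̂_z ≈ -0.197; the vertex latitude is φ_max = arccos|n̂_z| ≈ 78.6°.
Check via Clairaut: cos φ_max = |cos φ₁| · sin C = cos(64.0°)·sin(153.3°) ≈ 0.197, again giving ≈ 78.6°.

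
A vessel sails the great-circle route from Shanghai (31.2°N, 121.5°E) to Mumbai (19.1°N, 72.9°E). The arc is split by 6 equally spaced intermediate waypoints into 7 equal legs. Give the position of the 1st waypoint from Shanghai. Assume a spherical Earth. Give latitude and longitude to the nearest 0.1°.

Convert each endpoint to a unit vector on the sphere (x = cos φ cos λ, y = cos φ sin λ, z = sin φ).
The central angle between the endpoints is δ = arccos(p₁·p₂) ≈ 0.790 rad (45.2°).
Interpolate at f = 1/7 with slerp weights a = sin((1−f)δ)/sin δ ≈ 0.882, b = sin(fδ)/sin δ ≈ 0.159.
p = a·p₁ + b·p₂ ≈ (-0.350, 0.786, 0.509); φ = arcsin(p_z) ≈ 30.58°, λ = atan2(p_y, p_x) ≈ 114.00°.

≈ 30.6°N, 114.0°E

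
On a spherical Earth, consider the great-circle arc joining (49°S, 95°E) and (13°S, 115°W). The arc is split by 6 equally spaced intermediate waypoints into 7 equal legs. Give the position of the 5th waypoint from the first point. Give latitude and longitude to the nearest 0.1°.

≈ (42.5°S, 129.9°W)

Convert each endpoint to a unit vector on the sphere (x = cos φ cos λ, y = cos φ sin λ, z = sin φ).
The central angle between the endpoints is δ = arccos(p₁·p₂) ≈ 1.965 rad (112.6°).
Interpolate at f = 5/7 with slerp weights a = sin((1−f)δ)/sin δ ≈ 0.576, b = sin(fδ)/sin δ ≈ 1.068.
p = a·p₁ + b·p₂ ≈ (-0.473, -0.566, -0.675); φ = arcsin(p_z) ≈ -42.48°, λ = atan2(p_y, p_x) ≈ -129.86°.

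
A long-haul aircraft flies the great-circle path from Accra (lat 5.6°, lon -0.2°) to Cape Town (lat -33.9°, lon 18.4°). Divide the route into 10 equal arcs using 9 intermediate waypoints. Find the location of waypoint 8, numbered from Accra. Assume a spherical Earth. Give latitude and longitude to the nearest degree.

≈ lat -26°, lon 14°

Write both endpoints as unit vectors p₁, p₂ with components (cos φ cos λ, cos φ sin λ, sin φ).
The central angle between the endpoints is δ = arccos(p₁·p₂) ≈ 0.755 rad (43.2°).
Interpolate at f = 8/10 with slerp weights a = sin((1−f)δ)/sin δ ≈ 0.219, b = sin(fδ)/sin δ ≈ 0.829.
p = a·p₁ + b·p₂ ≈ (0.871, 0.216, -0.441); φ = arcsin(p_z) ≈ -26.16°, λ = atan2(p_y, p_x) ≈ 13.95°.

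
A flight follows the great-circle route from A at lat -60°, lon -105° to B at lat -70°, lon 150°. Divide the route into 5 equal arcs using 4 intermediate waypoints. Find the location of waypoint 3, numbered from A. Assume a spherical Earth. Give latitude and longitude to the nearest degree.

Convert each endpoint to a unit vector on the sphere (x = cos φ cos λ, y = cos φ sin λ, z = sin φ).
The central angle between the endpoints is δ = arccos(p₁·p₂) ≈ 0.693 rad (39.7°).
Interpolate at f = 3/5 with slerp weights a = sin((1−f)δ)/sin δ ≈ 0.428, b = sin(fδ)/sin δ ≈ 0.632.
p = a·p₁ + b·p₂ ≈ (-0.243, -0.099, -0.965); φ = arcsin(p_z) ≈ -74.81°, λ = atan2(p_y, p_x) ≈ -157.86°.

≈ lat -75°, lon -158°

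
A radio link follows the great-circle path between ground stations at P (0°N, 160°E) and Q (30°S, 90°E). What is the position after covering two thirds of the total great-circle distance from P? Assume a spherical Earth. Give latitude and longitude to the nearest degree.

Write both endpoints as unit vectors p₁, p₂ with components (cos φ cos λ, cos φ sin λ, sin φ).
The central angle between the endpoints is δ = arccos(p₁·p₂) ≈ 1.270 rad (72.8°).
Interpolate at f = 2/3 with slerp weights a = sin((1−f)δ)/sin δ ≈ 0.430, b = sin(fδ)/sin δ ≈ 0.784.
p = a·p₁ + b·p₂ ≈ (-0.404, 0.826, -0.392); φ = arcsin(p_z) ≈ -23.09°, λ = atan2(p_y, p_x) ≈ 116.06°.

≈ (23°S, 116°E)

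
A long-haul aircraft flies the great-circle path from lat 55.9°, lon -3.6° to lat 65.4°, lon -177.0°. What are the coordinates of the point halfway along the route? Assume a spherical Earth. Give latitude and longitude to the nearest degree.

Convert each endpoint to a unit vector on the sphere (x = cos φ cos λ, y = cos φ sin λ, z = sin φ).
The central angle between the endpoints is δ = arccos(p₁·p₂) ≈ 1.023 rad (58.6°).
Interpolate at f = 1/2 with slerp weights a = sin((1−f)δ)/sin δ ≈ 0.573, b = sin(fδ)/sin δ ≈ 0.573.
p = a·p₁ + b·p₂ ≈ (0.082, -0.033, 0.996); φ = arcsin(p_z) ≈ 84.91°, λ = atan2(p_y, p_x) ≈ -21.62°.

≈ lat 85°, lon -22°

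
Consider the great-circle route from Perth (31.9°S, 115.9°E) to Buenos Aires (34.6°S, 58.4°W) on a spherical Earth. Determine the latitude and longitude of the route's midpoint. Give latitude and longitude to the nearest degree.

The haversine formula gives a central angle δ ≈ 1.977 rad (113.3°) between the endpoints.
Interpolate at f = 1/2 with slerp weights a = sin((1−f)δ)/sin δ ≈ 0.909, b = sin(fδ)/sin δ ≈ 0.909.
p = a·p₁ + b·p₂ ≈ (0.055, 0.057, -0.997); φ = arcsin(p_z) ≈ -85.46°, λ = atan2(p_y, p_x) ≈ 45.99°.

≈ 85°S, 46°E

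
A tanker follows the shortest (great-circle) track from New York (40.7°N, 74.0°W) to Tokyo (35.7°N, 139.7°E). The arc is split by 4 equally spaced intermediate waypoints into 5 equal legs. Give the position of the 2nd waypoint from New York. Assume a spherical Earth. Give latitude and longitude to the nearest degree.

≈ 69°N, 126°W

Convert each endpoint to a unit vector on the sphere (x = cos φ cos λ, y = cos φ sin λ, z = sin φ).
The central angle between the endpoints is δ = arccos(p₁·p₂) ≈ 1.703 rad (97.6°).
Interpolate at f = 2/5 with slerp weights a = sin((1−f)δ)/sin δ ≈ 0.860, b = sin(fδ)/sin δ ≈ 0.635.
p = a·p₁ + b·p₂ ≈ (-0.214, -0.293, 0.932); φ = arcsin(p_z) ≈ 68.72°, λ = atan2(p_y, p_x) ≈ -126.05°.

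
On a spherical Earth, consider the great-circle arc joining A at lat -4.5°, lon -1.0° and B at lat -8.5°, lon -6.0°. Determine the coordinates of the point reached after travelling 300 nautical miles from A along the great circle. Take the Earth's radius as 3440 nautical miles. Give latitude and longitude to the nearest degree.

Write both endpoints as unit vectors p₁, p₂ with components (cos φ cos λ, cos φ sin λ, sin φ).
The central angle between the endpoints is δ = arccos(p₁·p₂) ≈ 0.111 rad (6.4°). The total great-circle distance is δ·R ≈ 0.111 × 3440 ≈ 383 nmi, so the target fraction is f = 300/383 ≈ 0.784.
Interpolate at f ≈ 0.784 with slerp weights a = sin((1−f)δ)/sin δ ≈ 0.217, b = sin(fδ)/sin δ ≈ 0.784.
p = a·p₁ + b·p₂ ≈ (0.987, -0.085, -0.133); φ = arcsin(p_z) ≈ -7.64°, λ = atan2(p_y, p_x) ≈ -4.91°.

≈ lat -8°, lon -5°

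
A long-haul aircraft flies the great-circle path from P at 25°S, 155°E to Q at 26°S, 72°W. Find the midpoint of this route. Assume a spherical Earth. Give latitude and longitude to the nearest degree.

Convert each endpoint to a unit vector on the sphere (x = cos φ cos λ, y = cos φ sin λ, z = sin φ).
The central angle between the endpoints is δ = arccos(p₁·p₂) ≈ 1.950 rad (111.7°).
Interpolate at f = 1/2 with slerp weights a = sin((1−f)δ)/sin δ ≈ 0.891, b = sin(fδ)/sin δ ≈ 0.891.
p = a·p₁ + b·p₂ ≈ (-0.484, -0.420, -0.767); φ = arcsin(p_z) ≈ -50.10°, λ = atan2(p_y, p_x) ≈ -139.05°.

≈ 50°S, 139°W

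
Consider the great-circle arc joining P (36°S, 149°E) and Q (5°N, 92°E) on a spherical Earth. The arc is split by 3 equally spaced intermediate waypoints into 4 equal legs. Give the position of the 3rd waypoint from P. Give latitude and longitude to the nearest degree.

≈ (6°S, 104°E)

The haversine formula gives a central angle δ ≈ 1.173 rad (67.2°) between the endpoints.
Interpolate at f = 3/4 with slerp weights a = sin((1−f)δ)/sin δ ≈ 0.314, b = sin(fδ)/sin δ ≈ 0.836.
p = a·p₁ + b·p₂ ≈ (-0.246, 0.963, -0.111); φ = arcsin(p_z) ≈ -6.40°, λ = atan2(p_y, p_x) ≈ 104.36°.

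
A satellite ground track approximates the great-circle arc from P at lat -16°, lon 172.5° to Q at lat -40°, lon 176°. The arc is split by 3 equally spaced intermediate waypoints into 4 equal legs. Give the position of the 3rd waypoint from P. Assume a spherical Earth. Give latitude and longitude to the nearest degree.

≈ lat -34°, lon 175°

Write both endpoints as unit vectors p₁, p₂ with components (cos φ cos λ, cos φ sin λ, sin φ).
The central angle between the endpoints is δ = arccos(p₁·p₂) ≈ 0.422 rad (24.2°).
Interpolate at f = 3/4 with slerp weights a = sin((1−f)δ)/sin δ ≈ 0.257, b = sin(fδ)/sin δ ≈ 0.760.
p = a·p₁ + b·p₂ ≈ (-0.826, 0.073, -0.559); φ = arcsin(p_z) ≈ -34.01°, λ = atan2(p_y, p_x) ≈ 174.96°.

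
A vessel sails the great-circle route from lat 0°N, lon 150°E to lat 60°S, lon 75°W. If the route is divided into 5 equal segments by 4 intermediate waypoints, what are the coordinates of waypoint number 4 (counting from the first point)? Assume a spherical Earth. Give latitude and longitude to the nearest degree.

From cos δ = sin φ₁ sin φ₂ + cos φ₁ cos φ₂ cos Δλ, the central angle is δ ≈ 1.932 rad (110.7°).
Interpolate at f = 4/5 with slerp weights a = sin((1−f)δ)/sin δ ≈ 0.403, b = sin(fδ)/sin δ ≈ 1.069.
p = a·p₁ + b·p₂ ≈ (-0.211, -0.315, -0.926); φ = arcsin(p_z) ≈ -67.75°, λ = atan2(p_y, p_x) ≈ -123.79°.

≈ lat 68°S, lon 124°W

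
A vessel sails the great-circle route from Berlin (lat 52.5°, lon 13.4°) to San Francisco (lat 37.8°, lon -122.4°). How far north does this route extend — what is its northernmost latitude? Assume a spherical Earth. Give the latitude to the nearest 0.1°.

≈ 70.2°

The great circle lies in the plane with unit normal n̂ = (p₁ × p₂)/|p₁ × p₂|.
Here n̂_z ≈ -0.339; the vertex latitude is φ_max = arccos|n̂_z| ≈ 70.2°.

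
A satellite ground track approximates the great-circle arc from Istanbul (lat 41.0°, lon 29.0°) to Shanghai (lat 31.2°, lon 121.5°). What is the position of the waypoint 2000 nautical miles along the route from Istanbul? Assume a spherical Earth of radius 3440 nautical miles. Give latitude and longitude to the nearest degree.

Write both endpoints as unit vectors p₁, p₂ with components (cos φ cos λ, cos φ sin λ, sin φ).
The central angle between the endpoints is δ = arccos(p₁·p₂) ≈ 1.254 rad (71.8°). The total great-circle distance is δ·R ≈ 1.254 × 3440 ≈ 4313 nmi, so the target fraction is f = 2000/4313 ≈ 0.464.
Interpolate at f ≈ 0.464 with slerp weights a = sin((1−f)δ)/sin δ ≈ 0.656, b = sin(fδ)/sin δ ≈ 0.578.
p = a·p₁ + b·p₂ ≈ (0.174, 0.661, 0.729); φ = arcsin(p_z) ≈ 46.84°, λ = atan2(p_y, p_x) ≈ 75.23°.

≈ lat 47°, lon 75°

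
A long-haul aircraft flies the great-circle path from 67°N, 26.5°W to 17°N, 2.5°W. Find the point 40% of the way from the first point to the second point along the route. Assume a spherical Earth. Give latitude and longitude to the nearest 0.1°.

≈ 47.6°N, 11.4°W

From cos δ = sin φ₁ sin φ₂ + cos φ₁ cos φ₂ cos Δλ, the central angle is δ ≈ 0.914 rad (52.4°).
Interpolate at f = 0.40 with slerp weights a = sin((1−f)δ)/sin δ ≈ 0.658, b = sin(fδ)/sin δ ≈ 0.451.
p = a·p₁ + b·p₂ ≈ (0.661, -0.134, 0.738); φ = arcsin(p_z) ≈ 47.56°, λ = atan2(p_y, p_x) ≈ -11.42°.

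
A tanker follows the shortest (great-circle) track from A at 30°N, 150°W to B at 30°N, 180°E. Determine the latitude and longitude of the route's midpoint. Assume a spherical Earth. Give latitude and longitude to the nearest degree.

≈ 31°N, 165°W

Write both endpoints as unit vectors p₁, p₂ with components (cos φ cos λ, cos φ sin λ, sin φ).
The central angle between the endpoints is δ = arccos(p₁·p₂) ≈ 0.452 rad (25.9°).
Interpolate at f = 1/2 with slerp weights a = sin((1−f)δ)/sin δ ≈ 0.513, b = sin(fδ)/sin δ ≈ 0.513.
p = a·p₁ + b·p₂ ≈ (-0.829, -0.222, 0.513); φ = arcsin(p_z) ≈ 30.87°, λ = atan2(p_y, p_x) ≈ -165.00°.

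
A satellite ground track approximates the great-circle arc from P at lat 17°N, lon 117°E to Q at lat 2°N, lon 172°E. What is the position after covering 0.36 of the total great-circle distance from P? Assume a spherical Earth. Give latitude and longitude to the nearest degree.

From cos δ = sin φ₁ sin φ₂ + cos φ₁ cos φ₂ cos Δλ, the central angle is δ ≈ 0.978 rad (56.1°).
Interpolate at f = 0.36 with slerp weights a = sin((1−f)δ)/sin δ ≈ 0.706, b = sin(fδ)/sin δ ≈ 0.416.
p = a·p₁ + b·p₂ ≈ (-0.718, 0.660, 0.221); φ = arcsin(p_z) ≈ 12.77°, λ = atan2(p_y, p_x) ≈ 137.43°.

≈ lat 13°N, lon 137°E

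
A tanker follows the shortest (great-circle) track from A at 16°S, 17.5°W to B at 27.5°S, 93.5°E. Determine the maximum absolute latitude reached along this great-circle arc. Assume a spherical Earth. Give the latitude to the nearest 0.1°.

≈ 36.0°S

The great circle lies in the plane with unit normal n̂ = (p₁ × p₂)/|p₁ × p₂|.
Here n̂_z ≈ +0.809; the vertex latitude is φ_max = arccos|n̂_z| ≈ 36.0°.
Check via Clairaut: cos φ_max = |cos φ₁| · sin C = cos(16.0°)·sin(122.7°) ≈ 0.809, again giving ≈ 36.0°.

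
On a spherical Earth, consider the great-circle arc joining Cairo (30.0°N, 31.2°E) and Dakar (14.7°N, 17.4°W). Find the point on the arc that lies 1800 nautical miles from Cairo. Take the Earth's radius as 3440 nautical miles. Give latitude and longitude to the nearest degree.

≈ 22°N, 1°W

From cos δ = sin φ₁ sin φ₂ + cos φ₁ cos φ₂ cos Δλ, the central angle is δ ≈ 0.822 rad (47.1°). The total great-circle distance is δ·R ≈ 0.822 × 3440 ≈ 2827 nmi, so the target fraction is f = 1800/2827 ≈ 0.637.
Interpolate at f ≈ 0.637 with slerp weights a = sin((1−f)δ)/sin δ ≈ 0.402, b = sin(fδ)/sin δ ≈ 0.682.
p = a·p₁ + b·p₂ ≈ (0.927, -0.017, 0.374); φ = arcsin(p_z) ≈ 21.96°, λ = atan2(p_y, p_x) ≈ -1.06°.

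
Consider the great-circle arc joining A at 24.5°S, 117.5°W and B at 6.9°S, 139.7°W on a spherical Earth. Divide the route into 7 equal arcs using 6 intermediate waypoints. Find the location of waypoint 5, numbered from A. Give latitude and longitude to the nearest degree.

≈ 12°S, 134°W

The haversine formula gives a central angle δ ≈ 0.482 rad (27.6°) between the endpoints.
Interpolate at f = 5/7 with slerp weights a = sin((1−f)δ)/sin δ ≈ 0.296, b = sin(fδ)/sin δ ≈ 0.728.
p = a·p₁ + b·p₂ ≈ (-0.676, -0.707, -0.210); φ = arcsin(p_z) ≈ -12.14°, λ = atan2(p_y, p_x) ≈ -133.72°.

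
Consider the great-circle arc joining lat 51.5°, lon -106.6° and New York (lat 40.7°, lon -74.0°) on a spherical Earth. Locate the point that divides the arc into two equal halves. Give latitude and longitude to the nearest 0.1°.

≈ lat 47.3°, lon -88.7°

From cos δ = sin φ₁ sin φ₂ + cos φ₁ cos φ₂ cos Δλ, the central angle is δ ≈ 0.432 rad (24.8°).
Interpolate at f = 1/2 with slerp weights a = sin((1−f)δ)/sin δ ≈ 0.512, b = sin(fδ)/sin δ ≈ 0.512.
p = a·p₁ + b·p₂ ≈ (0.016, -0.678, 0.734); φ = arcsin(p_z) ≈ 47.26°, λ = atan2(p_y, p_x) ≈ -88.65°.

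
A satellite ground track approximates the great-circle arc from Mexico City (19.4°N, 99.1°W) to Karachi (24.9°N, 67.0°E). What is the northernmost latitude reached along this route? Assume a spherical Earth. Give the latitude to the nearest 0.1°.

≈ 73.5°N

The great circle lies in the plane with unit normal n̂ = (p₁ × p₂)/|p₁ × p₂|.
Here n̂_z ≈ +0.284; the vertex latitude is φ_max = arccos|n̂_z| ≈ 73.5°.
Check via Clairaut: cos φ_max = |cos φ₁| · sin C = cos(19.4°)·sin(17.5°) ≈ 0.284, again giving ≈ 73.5°.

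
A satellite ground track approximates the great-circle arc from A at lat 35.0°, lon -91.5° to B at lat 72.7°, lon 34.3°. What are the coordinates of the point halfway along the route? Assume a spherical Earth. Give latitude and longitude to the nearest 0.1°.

From cos δ = sin φ₁ sin φ₂ + cos φ₁ cos φ₂ cos Δλ, the central angle is δ ≈ 1.154 rad (66.1°).
Interpolate at f = 1/2 with slerp weights a = sin((1−f)δ)/sin δ ≈ 0.597, b = sin(fδ)/sin δ ≈ 0.597.
p = a·p₁ + b·p₂ ≈ (0.134, -0.389, 0.912); φ = arcsin(p_z) ≈ 65.74°, λ = atan2(p_y, p_x) ≈ -71.00°.

≈ lat 65.7°, lon -71.0°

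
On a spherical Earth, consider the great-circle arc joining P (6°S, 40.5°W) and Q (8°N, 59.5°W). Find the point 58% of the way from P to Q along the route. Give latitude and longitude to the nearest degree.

≈ (2°N, 51°W)

Write both endpoints as unit vectors p₁, p₂ with components (cos φ cos λ, cos φ sin λ, sin φ).
The central angle between the endpoints is δ = arccos(p₁·p₂) ≈ 0.411 rad (23.6°).
Interpolate at f = 0.58 with slerp weights a = sin((1−f)δ)/sin δ ≈ 0.430, b = sin(fδ)/sin δ ≈ 0.591.
p = a·p₁ + b·p₂ ≈ (0.622, -0.782, 0.037); φ = arcsin(p_z) ≈ 2.14°, λ = atan2(p_y, p_x) ≈ -51.49°.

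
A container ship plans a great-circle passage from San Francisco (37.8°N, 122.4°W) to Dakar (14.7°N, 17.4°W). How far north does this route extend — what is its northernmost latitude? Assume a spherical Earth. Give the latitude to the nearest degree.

The great circle lies in the plane with unit normal n̂ = (p₁ × p₂)/|p₁ × p₂|.
Here n̂_z ≈ +0.739; the vertex latitude is φ_max = arccos|n̂_z| ≈ 42.4°.
Check via Clairaut: cos φ_max = |cos φ₁| · sin C = cos(37.8°)·sin(69.3°) ≈ 0.739, again giving ≈ 42.4°.

≈ 42°N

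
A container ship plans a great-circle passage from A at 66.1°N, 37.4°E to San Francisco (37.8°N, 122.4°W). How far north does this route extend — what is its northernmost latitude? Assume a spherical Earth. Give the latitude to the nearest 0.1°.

The great circle lies in the plane with unit normal n̂ = (p₁ × p₂)/|p₁ × p₂|.
Here n̂_z ≈ -0.114; the vertex latitude is φ_max = arccos|n̂_z| ≈ 83.4°.
Check via Clairaut: cos φ_max = |cos φ₁| · sin C = cos(66.1°)·sin(16.4°) ≈ 0.114, again giving ≈ 83.4°.

≈ 83.4°N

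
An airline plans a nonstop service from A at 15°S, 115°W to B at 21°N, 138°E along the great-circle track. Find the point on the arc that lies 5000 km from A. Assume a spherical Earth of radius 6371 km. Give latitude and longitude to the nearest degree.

Convert each endpoint to a unit vector on the sphere (x = cos φ cos λ, y = cos φ sin λ, z = sin φ).
The central angle between the endpoints is δ = arccos(p₁·p₂) ≈ 1.935 rad (110.9°). The total great-circle distance is δ·R ≈ 1.935 × 6371 ≈ 12329 km, so the target fraction is f = 5000/12329 ≈ 0.406.
Interpolate at f ≈ 0.406 with slerp weights a = sin((1−f)δ)/sin δ ≈ 0.977, b = sin(fδ)/sin δ ≈ 0.756.
p = a·p₁ + b·p₂ ≈ (-0.924, -0.383, 0.018); φ = arcsin(p_z) ≈ 1.04°, λ = atan2(p_y, p_x) ≈ -157.48°.

≈ 1°N, 157°W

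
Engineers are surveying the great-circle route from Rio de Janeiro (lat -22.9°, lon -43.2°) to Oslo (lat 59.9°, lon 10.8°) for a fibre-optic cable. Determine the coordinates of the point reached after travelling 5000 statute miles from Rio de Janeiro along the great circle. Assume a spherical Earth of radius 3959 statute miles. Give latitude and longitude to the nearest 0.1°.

≈ lat 43.2°, lon -11.1°

From cos δ = sin φ₁ sin φ₂ + cos φ₁ cos φ₂ cos Δλ, the central angle is δ ≈ 1.636 rad (93.7°). The total great-circle distance is δ·R ≈ 1.636 × 3959 ≈ 6477 mi, so the target fraction is f = 5000/6477 ≈ 0.772.
Interpolate at f ≈ 0.772 with slerp weights a = sin((1−f)δ)/sin δ ≈ 0.365, b = sin(fδ)/sin δ ≈ 0.955.
p = a·p₁ + b·p₂ ≈ (0.716, -0.141, 0.684); φ = arcsin(p_z) ≈ 43.17°, λ = atan2(p_y, p_x) ≈ -11.11°.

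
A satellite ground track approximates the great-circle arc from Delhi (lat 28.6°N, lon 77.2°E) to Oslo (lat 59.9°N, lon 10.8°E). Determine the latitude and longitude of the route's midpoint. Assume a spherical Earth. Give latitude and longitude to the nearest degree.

From cos δ = sin φ₁ sin φ₂ + cos φ₁ cos φ₂ cos Δλ, the central angle is δ ≈ 0.939 rad (53.8°).
Interpolate at f = 1/2 with slerp weights a = sin((1−f)δ)/sin δ ≈ 0.561, b = sin(fδ)/sin δ ≈ 0.561.
p = a·p₁ + b·p₂ ≈ (0.385, 0.533, 0.753); φ = arcsin(p_z) ≈ 48.89°, λ = atan2(p_y, p_x) ≈ 54.13°.

≈ lat 49°N, lon 54°E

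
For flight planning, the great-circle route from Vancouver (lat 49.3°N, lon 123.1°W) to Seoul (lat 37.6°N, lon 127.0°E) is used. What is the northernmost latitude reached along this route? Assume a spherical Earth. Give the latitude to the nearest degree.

The great circle lies in the plane with unit normal n̂ = (p₁ × p₂)/|p₁ × p₂|.
Here n̂_z ≈ -0.507; the vertex latitude is φ_max = arccos|n̂_z| ≈ 59.5°.
Check via Clairaut: cos φ_max = |cos φ₁| · sin C = cos(49.3°)·sin(51.0°) ≈ 0.507, again giving ≈ 59.5°.

≈ 60°N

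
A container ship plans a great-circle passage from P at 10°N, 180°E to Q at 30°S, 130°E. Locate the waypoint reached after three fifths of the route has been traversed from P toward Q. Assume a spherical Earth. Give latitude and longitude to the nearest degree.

From cos δ = sin φ₁ sin φ₂ + cos φ₁ cos φ₂ cos Δλ, the central angle is δ ≈ 1.091 rad (62.5°).
Interpolate at f = 3/5 with slerp weights a = sin((1−f)δ)/sin δ ≈ 0.477, b = sin(fδ)/sin δ ≈ 0.686.
p = a·p₁ + b·p₂ ≈ (-0.851, 0.455, -0.260); φ = arcsin(p_z) ≈ -15.10°, λ = atan2(p_y, p_x) ≈ 151.86°.

≈ 15°S, 152°E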